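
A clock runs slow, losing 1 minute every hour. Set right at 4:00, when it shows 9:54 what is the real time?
For every 60 true minutes, the faulty clock advances 59 minutes, so 1 faulty-clock minute corresponds to 60/59 true minutes.
From 4:00 to 9:54 on the faulty dial is 354 minutes.
True elapsed: 354 x 60/59 = 360 minutes = 6 hours.
True time: 4:00 + 6 hours = 10:00.

Final answer: 10:00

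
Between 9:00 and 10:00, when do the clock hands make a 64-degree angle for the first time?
At t minutes past 9:00, the hour hand is at 30 x 9 + 0.5t degrees and the minute hand is at 6t degrees.
The smaller angle between them is 64 degrees when |30H - 5.5t| = 64 or |30H - 5.5t| = 296.
With H = 9, solve 30 x 9 - 5.5t = +/- target for each target:
  t = (30 x 9 - 64) / 5.5 = 37.45
  t = (30 x 9 + 64) / 5.5 = 60.73 (outside (0, 60))
  t = (30 x 9 - 296) / 5.5 = -4.73 (outside (0, 60))
  t = (30 x 9 + 296) / 5.5 = 102.91 (outside (0, 60))
Valid solutions in (0, 60): {37.45} minutes.
The first occurrence is t = 37.45 minutes.
The hands form a 64-degree angle at 37.45 minutes past 9:00.

Final answer: 37.45 minutes past 9:00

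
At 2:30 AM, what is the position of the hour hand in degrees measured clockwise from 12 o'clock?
The hour hand moves 30 degrees per hour and 0.5 degrees per minute.
At 2:30: (2) x 30 + 30 x 0.5 = 60 + 15 = 75 degrees

Final answer: 75 degrees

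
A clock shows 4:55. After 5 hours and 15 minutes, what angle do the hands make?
First find the time 5 hours and 15 minutes after 4:55.
Total minutes: 4 x 60 + 55 + 5 x 60 + 15 = 610.
610 mod 720 = 610 minutes = 10:10.
Now compute the angle at 10:10:
Hour hand: 10 x 30 + 10 x 0.5 = 305 degrees
Minute hand: 10 x 6 = 60 degrees
Difference: |305 - 60| = 245 degrees
Smaller angle: 360 - 245 = 115 degrees

Final answer: 115 degrees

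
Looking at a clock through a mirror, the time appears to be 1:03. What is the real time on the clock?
Reflection across the vertical (12-6) axis maps a hand at angle A degrees to (360 - A) degrees, which sends a reading of T minutes past 12:00 to (720 - T) minutes past 12:00.
Mirror reads 1:03 = 63 minutes past 12:00.
Actual time: (720 - 63) mod 720 = 657 minutes = 10:57.

Final answer: 10:57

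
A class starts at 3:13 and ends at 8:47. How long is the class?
From 3:13 to 8:47:
(8 x 60 + 47) - (3 x 60 + 13) = 527 - 193 = 334 minutes
= 5 hours and 34 minutes

Final answer: 5 hours and 34 minutes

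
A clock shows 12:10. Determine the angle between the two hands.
Hour hand position: 0 x 30 + 10 x 0.5 = 5 degrees
Minute hand position: 10 x 6 = 60 degrees
Difference: |5 - 60| = 55 degrees
The angle between the hands is 55 degrees

Final answer: 55 degrees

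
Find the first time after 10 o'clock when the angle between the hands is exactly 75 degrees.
At t minutes past 10:00, the hour hand is at 30 x 10 + 0.5t degrees and the minute hand is at 6t degrees.
The smaller angle between them is 75 degrees when |30H - 5.5t| = 75 or |30H - 5.5t| = 285.
With H = 10, solve 30 x 10 - 5.5t = +/- target for each target:
  t = (30 x 10 - 75) / 5.5 = 40.91
  t = (30 x 10 + 75) / 5.5 = 68.18 (outside (0, 60))
  t = (30 x 10 - 285) / 5.5 = 2.73
  t = (30 x 10 + 285) / 5.5 = 106.36 (outside (0, 60))
Valid solutions in (0, 60): {2.73, 40.91} minutes.
The first occurrence is t = 2.73 minutes.
The hands form a 75-degree angle at 2.73 minutes past 10:00.

Final answer: 2.73 minutes past 10:00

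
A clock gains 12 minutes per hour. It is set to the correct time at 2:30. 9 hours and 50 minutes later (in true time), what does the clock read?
For every 60 true minutes, the faulty clock advances 60 + 12 = 72 minutes.
True elapsed: 9 hours and 50 minutes = 590 minutes.
Faulty clock advances: 590 x 72/60 = 708 minutes (drift: 118 minutes ahead).
Shown time: 2:30 + 708 minutes = 2:18.

Final answer: 2:18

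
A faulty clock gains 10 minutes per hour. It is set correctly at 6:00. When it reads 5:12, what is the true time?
For every 60 true minutes, the faulty clock advances 70 minutes, so 1 faulty-clock minute corresponds to 60/70 true minutes.
From 6:00 to 5:12 on the faulty dial is 672 minutes.
True elapsed: 672 x 60/70 = 576 minutes = 9 hours and 36 minutes.
True time: 6:00 + 9 hours and 36 minutes = 3:36.

Final answer: 3:36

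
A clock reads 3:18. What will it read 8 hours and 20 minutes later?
Starting time: 3:18
Adding 20 minutes to 18 minutes: 18 + 20 = 38 minutes
Adding 8 hours: 3 + 8 = 11
Final time: 11:38

Final answer: 11:38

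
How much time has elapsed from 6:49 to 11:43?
From 6:49 to 11:43:
(11 x 60 + 43) - (6 x 60 + 49) = 703 - 409 = 294 minutes
= 4 hours and 54 minutes

Final answer: 4 hours and 54 minutes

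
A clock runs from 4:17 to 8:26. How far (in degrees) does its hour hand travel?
The hour hand moves 0.5 degrees per minute.
Time elapsed: 8:26 - 4:17 = 249 minutes
Angular displacement: 249 x 0.5 = 124.5 degrees

Final answer: 124.5 degrees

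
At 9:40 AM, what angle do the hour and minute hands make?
Hour hand position: 9 x 30 + 40 x 0.5 = 290 degrees
Minute hand position: 40 x 6 = 240 degrees
Difference: |290 - 240| = 50 degrees
The angle between the hands is 50 degrees

Final answer: 50 degrees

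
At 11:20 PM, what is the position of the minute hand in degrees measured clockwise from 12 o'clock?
The minute hand moves 6 degrees per minute.
At 11:20: 20 x 6 = 120 degrees

Final answer: 120 degrees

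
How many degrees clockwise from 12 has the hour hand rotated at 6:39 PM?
The hour hand moves 30 degrees per hour and 0.5 degrees per minute.
At 6:39: (6) x 30 + 39 x 0.5 = 180 + 19.5 = 199.5 degrees

Final answer: 199.5 degrees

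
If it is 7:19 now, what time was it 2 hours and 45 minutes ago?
Starting time: 7:19 = 439 total minutes past 12:00
Subtracting: 2 hours and 45 minutes = 165 minutes
439 - 165 = 274 minutes
= 4 hours and 34 minutes past 12:00 = 4:34

Final answer: 4:34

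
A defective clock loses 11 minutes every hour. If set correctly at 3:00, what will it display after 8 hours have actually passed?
For every 60 true minutes, the faulty clock advances 60 - 11 = 49 minutes.
True elapsed: 8 hours = 480 minutes.
Faulty clock advances: 480 x 49/60 = 392 minutes (drift: 88 minutes behind).
Shown time: 3:00 + 392 minutes = 9:32.

Final answer: 9:32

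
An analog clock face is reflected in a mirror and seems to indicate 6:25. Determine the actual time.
Reflection across the vertical (12-6) axis maps a hand at angle A degrees to (360 - A) degrees, which sends a reading of T minutes past 12:00 to (720 - T) minutes past 12:00.
Mirror reads 6:25 = 385 minutes past 12:00.
Actual time: (720 - 385) mod 720 = 335 minutes = 5:35.

Final answer: 5:35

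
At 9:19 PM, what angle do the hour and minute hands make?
Hour hand position: 9 x 30 + 19 x 0.5 = 279.5 degrees
Minute hand position: 19 x 6 = 114 degrees
Difference: |279.5 - 114| = 165.5 degrees
The angle between the hands is 165.5 degrees

Final answer: 165.5 degrees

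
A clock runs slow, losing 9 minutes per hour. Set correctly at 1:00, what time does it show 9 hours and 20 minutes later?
For every 60 true minutes, the faulty clock advances 60 - 9 = 51 minutes.
True elapsed: 9 hours and 20 minutes = 560 minutes.
Faulty clock advances: 560 x 51/60 = 476 minutes (drift: 84 minutes behind).
Shown time: 1:00 + 476 minutes = 8:56.

Final answer: 8:56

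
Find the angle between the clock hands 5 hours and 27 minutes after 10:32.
First find the time 5 hours and 27 minutes after 10:32.
Total minutes: 10 x 60 + 32 + 5 x 60 + 27 = 959.
959 mod 720 = 239 minutes = 3:59.
Now compute the angle at 3:59:
Hour hand: 3 x 30 + 59 x 0.5 = 119.5 degrees
Minute hand: 59 x 6 = 354 degrees
Difference: |119.5 - 354| = 234.5 degrees
Smaller angle: 360 - 234.5 = 125.5 degrees

Final answer: 125.5 degrees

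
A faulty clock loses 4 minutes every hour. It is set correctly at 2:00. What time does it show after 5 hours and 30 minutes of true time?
For every 60 true minutes, the faulty clock advances 60 - 4 = 56 minutes.
True elapsed: 5 hours and 30 minutes = 330 minutes.
Faulty clock advances: 330 x 56/60 = 308 minutes (drift: 22 minutes behind).
Shown time: 2:00 + 308 minutes = 7:08.

Final answer: 7:08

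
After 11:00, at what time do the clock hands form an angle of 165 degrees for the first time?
At t minutes past 11:00, the hour hand is at 30 x 11 + 0.5t degrees and the minute hand is at 6t degrees.
The smaller angle between them is 165 degrees when |30H - 5.5t| = 165 or |30H - 5.5t| = 195.
With H = 11, solve 30 x 11 - 5.5t = +/- target for each target:
  t = (30 x 11 - 165) / 5.5 = 30
  t = (30 x 11 + 165) / 5.5 = 90 (outside (0, 60))
  t = (30 x 11 - 195) / 5.5 = 24.55
  t = (30 x 11 + 195) / 5.5 = 95.45 (outside (0, 60))
Valid solutions in (0, 60): {24.55, 30} minutes.
The first occurrence is t = 24.55 minutes.
The hands form a 165-degree angle at 24.55 minutes past 11:00.

Final answer: 24.55 minutes past 11:00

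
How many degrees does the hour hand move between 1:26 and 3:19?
The hour hand moves 0.5 degrees per minute.
Time elapsed: 3:19 - 1:26 = 113 minutes
Angular displacement: 113 x 0.5 = 56.5 degrees

Final answer: 56.5 degrees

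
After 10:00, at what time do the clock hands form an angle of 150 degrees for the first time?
At t minutes past 10:00, the hour hand is at 30 x 10 + 0.5t degrees and the minute hand is at 6t degrees.
The smaller angle between them is 150 degrees when |30H - 5.5t| = 150 or |30H - 5.5t| = 210.
With H = 10, solve 30 x 10 - 5.5t = +/- target for each target:
  t = (30 x 10 - 150) / 5.5 = 27.27
  t = (30 x 10 + 150) / 5.5 = 81.82 (outside (0, 60))
  t = (30 x 10 - 210) / 5.5 = 16.36
  t = (30 x 10 + 210) / 5.5 = 92.73 (outside (0, 60))
Valid solutions in (0, 60): {16.36, 27.27} minutes.
The first occurrence is t = 16.36 minutes.
The hands form a 150-degree angle at 16.36 minutes past 10:00.

Final answer: 16.36 minutes past 10:00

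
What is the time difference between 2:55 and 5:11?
From 2:55 to 5:11:
(5 x 60 + 11) - (2 x 60 + 55) = 311 - 175 = 136 minutes
= 2 hours and 16 minutes

Final answer: 2 hours and 16 minutes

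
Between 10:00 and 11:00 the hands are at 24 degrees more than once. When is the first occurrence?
At t minutes past 10:00, the hour hand is at 30 x 10 + 0.5t degrees and the minute hand is at 6t degrees.
The smaller angle between them is 24 degrees when |30H - 5.5t| = 24 or |30H - 5.5t| = 336.
With H = 10, solve 30 x 10 - 5.5t = +/- target for each target:
  t = (30 x 10 - 24) / 5.5 = 50.18
  t = (30 x 10 + 24) / 5.5 = 58.91
  t = (30 x 10 - 336) / 5.5 = -6.55 (outside (0, 60))
  t = (30 x 10 + 336) / 5.5 = 115.64 (outside (0, 60))
Valid solutions in (0, 60): {50.18, 58.91} minutes.
The first occurrence is t = 50.18 minutes.
The hands form a 24-degree angle at 50.18 minutes past 10:00.

Final answer: 50.18 minutes past 10:00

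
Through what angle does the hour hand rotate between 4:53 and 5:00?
The hour hand moves 0.5 degrees per minute.
Time elapsed: 5:00 - 4:53 = 7 minutes
Angular displacement: 7 x 0.5 = 3.5 degrees

Final answer: 3.5 degrees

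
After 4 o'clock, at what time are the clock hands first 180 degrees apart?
For hands to be 180 degrees apart: |30H - 5.5t| = 180
With H = 4: t = (30 x 4 + 180)/5.5 = 54.55 or t = (30 x 4 - 180)/5.5 = -10.91
First valid solution (0 < t < 60): t = 54.55 minutes
The hands are opposite at 54.55 minutes past 4:00.

Final answer: 54.55 minutes past 4:00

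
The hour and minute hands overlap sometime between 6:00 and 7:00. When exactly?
The minute hand gains 5.5 degrees per minute on the hour hand.
At 6:00, the hour hand is at 180 degrees and the minute hand is at 0 degrees.
The gap is 180 degrees. Time to close: 180/5.5 = 60 x 6/11 = 32.73 minutes.
The hands overlap at 32.73 minutes past 6:00.

Final answer: 32.73 minutes past 6:00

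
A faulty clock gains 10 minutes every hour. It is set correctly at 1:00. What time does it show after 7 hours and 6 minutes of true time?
For every 60 true minutes, the faulty clock advances 60 + 10 = 70 minutes.
True elapsed: 7 hours and 6 minutes = 426 minutes.
Faulty clock advances: 426 x 70/60 = 497 minutes (drift: 71 minutes ahead).
Shown time: 1:00 + 497 minutes = 9:17.

Final answer: 9:17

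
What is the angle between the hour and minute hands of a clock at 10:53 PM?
Hour hand position: 10 x 30 + 53 x 0.5 = 326.5 degrees
Minute hand position: 53 x 6 = 318 degrees
Difference: |326.5 - 318| = 8.5 degrees
The angle between the hands is 8.5 degrees

Final answer: 8.5 degrees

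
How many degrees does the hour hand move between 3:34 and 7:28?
The hour hand moves 0.5 degrees per minute.
Time elapsed: 7:28 - 3:34 = 234 minutes
Angular displacement: 234 x 0.5 = 117 degrees

Final answer: 117 degrees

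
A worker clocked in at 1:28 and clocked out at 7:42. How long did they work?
From 1:28 to 7:42:
(7 x 60 + 42) - (1 x 60 + 28) = 462 - 88 = 374 minutes
= 6 hours and 14 minutes

Final answer: 6 hours and 14 minutes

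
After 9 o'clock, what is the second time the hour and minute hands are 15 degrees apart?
At t minutes past 9:00, the hour hand is at 30 x 9 + 0.5t degrees and the minute hand is at 6t degrees.
The smaller angle between them is 15 degrees when |30H - 5.5t| = 15 or |30H - 5.5t| = 345.
With H = 9, solve 30 x 9 - 5.5t = +/- target for each target:
  t = (30 x 9 - 15) / 5.5 = 46.36
  t = (30 x 9 + 15) / 5.5 = 51.82
  t = (30 x 9 - 345) / 5.5 = -13.64 (outside (0, 60))
  t = (30 x 9 + 345) / 5.5 = 111.82 (outside (0, 60))
Valid solutions in (0, 60): {46.36, 51.82} minutes.
The second occurrence is t = 51.82 minutes.
The hands form a 15-degree angle at 51.82 minutes past 9:00.

Final answer: 51.82 minutes past 9:00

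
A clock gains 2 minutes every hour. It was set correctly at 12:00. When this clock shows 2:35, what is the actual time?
For every 60 true minutes, the faulty clock advances 62 minutes, so 1 faulty-clock minute corresponds to 60/62 true minutes.
From 12:00 to 2:35 on the faulty dial is 155 minutes.
True elapsed: 155 x 60/62 = 150 minutes = 2 hours and 30 minutes.
True time: 12:00 + 2 hours and 30 minutes = 2:30.

Final answer: 2:30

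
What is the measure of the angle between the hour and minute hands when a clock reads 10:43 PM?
Hour hand position: 10 x 30 + 43 x 0.5 = 321.5 degrees
Minute hand position: 43 x 6 = 258 degrees
Difference: |321.5 - 258| = 63.5 degrees
The angle between the hands is 63.5 degrees

Final answer: 63.5 degrees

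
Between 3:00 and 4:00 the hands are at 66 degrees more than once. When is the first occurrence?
At t minutes past 3:00, the hour hand is at 30 x 3 + 0.5t degrees and the minute hand is at 6t degrees.
The smaller angle between them is 66 degrees when |30H - 5.5t| = 66 or |30H - 5.5t| = 294.
With H = 3, solve 30 x 3 - 5.5t = +/- target for each target:
  t = (30 x 3 - 66) / 5.5 = 4.36
  t = (30 x 3 + 66) / 5.5 = 28.36
  t = (30 x 3 - 294) / 5.5 = -37.09 (outside (0, 60))
  t = (30 x 3 + 294) / 5.5 = 69.82 (outside (0, 60))
Valid solutions in (0, 60): {4.36, 28.36} minutes.
The first occurrence is t = 4.36 minutes.
The hands form a 66-degree angle at 4.36 minutes past 3:00.

Final answer: 4.36 minutes past 3:00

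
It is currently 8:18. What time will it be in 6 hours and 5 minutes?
Starting time: 8:18
Adding 5 minutes to 18 minutes: 18 + 5 = 23 minutes
Adding 6 hours: 8 + 6 = 14 - 12 = 2
Final time: 2:23

Final answer: 2:23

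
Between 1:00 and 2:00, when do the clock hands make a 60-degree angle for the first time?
At t minutes past 1:00, the hour hand is at 30 x 1 + 0.5t degrees and the minute hand is at 6t degrees.
The smaller angle between them is 60 degrees when |30H - 5.5t| = 60 or |30H - 5.5t| = 300.
With H = 1, solve 30 x 1 - 5.5t = +/- target for each target:
  t = (30 x 1 - 60) / 5.5 = -5.45 (outside (0, 60))
  t = (30 x 1 + 60) / 5.5 = 16.36
  t = (30 x 1 - 300) / 5.5 = -49.09 (outside (0, 60))
  t = (30 x 1 + 300) / 5.5 = 60 (outside (0, 60))
Valid solutions in (0, 60): {16.36} minutes.
The first occurrence is t = 16.36 minutes.
The hands form a 60-degree angle at 16.36 minutes past 1:00.

Final answer: 16.36 minutes past 1:00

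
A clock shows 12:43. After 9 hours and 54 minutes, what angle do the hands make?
First find the time 9 hours and 54 minutes after 12:43.
Total minutes: 12 x 60 + 43 + 9 x 60 + 54 = 1357.
1357 mod 720 = 637 minutes = 10:37.
Now compute the angle at 10:37:
Hour hand: 10 x 30 + 37 x 0.5 = 318.5 degrees
Minute hand: 37 x 6 = 222 degrees
Difference: |318.5 - 222| = 96.5 degrees
The angle is 96.5 degrees

Final answer: 96.5 degrees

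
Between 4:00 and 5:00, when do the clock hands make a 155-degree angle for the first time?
At t minutes past 4:00, the hour hand is at 30 x 4 + 0.5t degrees and the minute hand is at 6t degrees.
The smaller angle between them is 155 degrees when |30H - 5.5t| = 155 or |30H - 5.5t| = 205.
With H = 4, solve 30 x 4 - 5.5t = +/- target for each target:
  t = (30 x 4 - 155) / 5.5 = -6.36 (outside (0, 60))
  t = (30 x 4 + 155) / 5.5 = 50
  t = (30 x 4 - 205) / 5.5 = -15.45 (outside (0, 60))
  t = (30 x 4 + 205) / 5.5 = 59.09
Valid solutions in (0, 60): {50, 59.09} minutes.
The first occurrence is t = 50 minutes.
The hands form a 155-degree angle at 50 minutes past 4:00.

Final answer: 50 minutes past 4:00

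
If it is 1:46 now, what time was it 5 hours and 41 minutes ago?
Starting time: 1:46 = 106 total minutes past 12:00
Subtracting: 5 hours and 41 minutes = 341 minutes
106 - 341 = -235 (negative, add 12 hours = 720) = 485 minutes
= 8 hours and 5 minutes past 12:00 = 8:05

Final answer: 8:05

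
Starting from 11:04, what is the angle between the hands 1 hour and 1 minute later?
First find the time 1 hour and 1 minute after 11:04.
Total minutes: 11 x 60 + 4 + 1 x 60 + 1 = 725.
725 mod 720 = 5 minutes = 12:05.
Now compute the angle at 12:05:
Hour hand: 0 x 30 + 5 x 0.5 = 2.5 degrees
Minute hand: 5 x 6 = 30 degrees
Difference: |2.5 - 30| = 27.5 degrees
The angle is 27.5 degrees

Final answer: 27.5 degrees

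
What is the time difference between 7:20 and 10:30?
From 7:20 to 10:30:
(10 x 60 + 30) - (7 x 60 + 20) = 630 - 440 = 190 minutes
= 3 hours and 10 minutes

Final answer: 3 hours and 10 minutes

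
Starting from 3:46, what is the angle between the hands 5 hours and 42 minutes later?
First find the time 5 hours and 42 minutes after 3:46.
Total minutes: 3 x 60 + 46 + 5 x 60 + 42 = 568.
568 mod 720 = 568 minutes = 9:28.
Now compute the angle at 9:28:
Hour hand: 9 x 30 + 28 x 0.5 = 284 degrees
Minute hand: 28 x 6 = 168 degrees
Difference: |284 - 168| = 116 degrees
The angle is 116 degrees

Final answer: 116 degrees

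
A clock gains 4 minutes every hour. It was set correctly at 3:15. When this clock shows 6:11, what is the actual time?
For every 60 true minutes, the faulty clock advances 64 minutes, so 1 faulty-clock minute corresponds to 60/64 true minutes.
From 3:15 to 6:11 on the faulty dial is 176 minutes.
True elapsed: 176 x 60/64 = 165 minutes = 2 hours and 45 minutes.
True time: 3:15 + 2 hours and 45 minutes = 6:00.

Final answer: 6:00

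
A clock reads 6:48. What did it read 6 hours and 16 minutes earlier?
Starting time: 6:48 = 408 total minutes past 12:00
Subtracting: 6 hours and 16 minutes = 376 minutes
408 - 376 = 32 minutes
= 32 minutes past 12:00 = 12:32

Final answer: 12:32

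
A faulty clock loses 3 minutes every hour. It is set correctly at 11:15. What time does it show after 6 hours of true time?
For every 60 true minutes, the faulty clock advances 60 - 3 = 57 minutes.
True elapsed: 6 hours = 360 minutes.
Faulty clock advances: 360 x 57/60 = 342 minutes (drift: 18 minutes behind).
Shown time: 11:15 + 342 minutes = 4:57.

Final answer: 4:57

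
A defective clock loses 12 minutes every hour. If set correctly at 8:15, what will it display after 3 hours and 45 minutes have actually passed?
For every 60 true minutes, the faulty clock advances 60 - 12 = 48 minutes.
True elapsed: 3 hours and 45 minutes = 225 minutes.
Faulty clock advances: 225 x 48/60 = 180 minutes (drift: 45 minutes behind).
Shown time: 8:15 + 180 minutes = 11:15.

Final answer: 11:15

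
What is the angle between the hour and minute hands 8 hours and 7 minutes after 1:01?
First find the time 8 hours and 7 minutes after 1:01.
Total minutes: 1 x 60 + 1 + 8 x 60 + 7 = 548.
548 mod 720 = 548 minutes = 9:08.
Now compute the angle at 9:08:
Hour hand: 9 x 30 + 8 x 0.5 = 274 degrees
Minute hand: 8 x 6 = 48 degrees
Difference: |274 - 48| = 226 degrees
Smaller angle: 360 - 226 = 134 degrees

Final answer: 134 degrees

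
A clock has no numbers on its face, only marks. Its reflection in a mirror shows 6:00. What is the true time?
Reflection across the vertical (12-6) axis maps a hand at angle A degrees to (360 - A) degrees, which sends a reading of T minutes past 12:00 to (720 - T) minutes past 12:00.
Mirror reads 6:00 = 360 minutes past 12:00.
Actual time: (720 - 360) mod 720 = 360 minutes = 6:00.

Final answer: 6:00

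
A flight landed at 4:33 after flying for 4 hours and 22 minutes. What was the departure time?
Starting time: 4:33 = 273 total minutes past 12:00
Subtracting: 4 hours and 22 minutes = 262 minutes
273 - 262 = 11 minutes
= 11 minutes past 12:00 = 12:11

Final answer: 12:11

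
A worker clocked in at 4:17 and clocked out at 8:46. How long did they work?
From 4:17 to 8:46:
(8 x 60 + 46) - (4 x 60 + 17) = 526 - 257 = 269 minutes
= 4 hours and 29 minutes

Final answer: 4 hours and 29 minutes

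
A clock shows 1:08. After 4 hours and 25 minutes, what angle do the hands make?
First find the time 4 hours and 25 minutes after 1:08.
Total minutes: 1 x 60 + 8 + 4 x 60 + 25 = 333.
333 mod 720 = 333 minutes = 5:33.
Now compute the angle at 5:33:
Hour hand: 5 x 30 + 33 x 0.5 = 166.5 degrees
Minute hand: 33 x 6 = 198 degrees
Difference: |166.5 - 198| = 31.5 degrees
The angle is 31.5 degrees

Final answer: 31.5 degrees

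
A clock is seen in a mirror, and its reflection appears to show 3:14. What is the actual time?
Reflection across the vertical (12-6) axis maps a hand at angle A degrees to (360 - A) degrees, which sends a reading of T minutes past 12:00 to (720 - T) minutes past 12:00.
Mirror reads 3:14 = 194 minutes past 12:00.
Actual time: (720 - 194) mod 720 = 526 minutes = 8:46.

Final answer: 8:46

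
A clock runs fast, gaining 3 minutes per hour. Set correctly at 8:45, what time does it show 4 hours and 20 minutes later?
For every 60 true minutes, the faulty clock advances 60 + 3 = 63 minutes.
True elapsed: 4 hours and 20 minutes = 260 minutes.
Faulty clock advances: 260 x 63/60 = 273 minutes (drift: 13 minutes ahead).
Shown time: 8:45 + 273 minutes = 1:18.

Final answer: 1:18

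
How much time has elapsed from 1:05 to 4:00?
From 1:05 to 4:00:
(4 x 60 + 0) - (1 x 60 + 5) = 240 - 65 = 175 minutes
= 2 hours and 55 minutes

Final answer: 2 hours and 55 minutes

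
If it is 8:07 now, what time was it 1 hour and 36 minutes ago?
Starting time: 8:07 = 487 total minutes past 12:00
Subtracting: 1 hour and 36 minutes = 96 minutes
487 - 96 = 391 minutes
= 6 hours and 31 minutes past 12:00 = 6:31

Final answer: 6:31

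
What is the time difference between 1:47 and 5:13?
From 1:47 to 5:13:
(5 x 60 + 13) - (1 x 60 + 47) = 313 - 107 = 206 minutes
= 3 hours and 26 minutes

Final answer: 3 hours and 26 minutes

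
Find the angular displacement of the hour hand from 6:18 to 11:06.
The hour hand moves 0.5 degrees per minute.
Time elapsed: 11:06 - 6:18 = 288 minutes
Angular displacement: 288 x 0.5 = 144 degrees

Final answer: 144 degrees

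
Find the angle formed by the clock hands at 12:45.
Hour hand position: 0 x 30 + 45 x 0.5 = 22.5 degrees
Minute hand position: 45 x 6 = 270 degrees
Difference: |22.5 - 270| = 247.5 degrees
Since 247.5 > 180, the smaller angle is 360 - 247.5 = 112.5 degrees

Final answer: 112.5 degrees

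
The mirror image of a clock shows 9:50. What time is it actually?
Reflection across the vertical (12-6) axis maps a hand at angle A degrees to (360 - A) degrees, which sends a reading of T minutes past 12:00 to (720 - T) minutes past 12:00.
Mirror reads 9:50 = 590 minutes past 12:00.
Actual time: (720 - 590) mod 720 = 130 minutes = 2:10.

Final answer: 2:10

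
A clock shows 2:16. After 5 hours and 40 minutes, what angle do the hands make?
First find the time 5 hours and 40 minutes after 2:16.
Total minutes: 2 x 60 + 16 + 5 x 60 + 40 = 476.
476 mod 720 = 476 minutes = 7:56.
Now compute the angle at 7:56:
Hour hand: 7 x 30 + 56 x 0.5 = 238 degrees
Minute hand: 56 x 6 = 336 degrees
Difference: |238 - 336| = 98 degrees
The angle is 98 degrees

Final answer: 98 degrees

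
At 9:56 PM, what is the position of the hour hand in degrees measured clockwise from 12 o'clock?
The hour hand moves 30 degrees per hour and 0.5 degrees per minute.
At 9:56: (9) x 30 + 56 x 0.5 = 270 + 28 = 298 degrees

Final answer: 298 degrees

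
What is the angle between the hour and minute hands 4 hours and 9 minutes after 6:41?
First find the time 4 hours and 9 minutes after 6:41.
Total minutes: 6 x 60 + 41 + 4 x 60 + 9 = 650.
650 mod 720 = 650 minutes = 10:50.
Now compute the angle at 10:50:
Hour hand: 10 x 30 + 50 x 0.5 = 325 degrees
Minute hand: 50 x 6 = 300 degrees
Difference: |325 - 300| = 25 degrees
The angle is 25 degrees

Final answer: 25 degrees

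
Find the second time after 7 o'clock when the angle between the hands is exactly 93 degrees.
At t minutes past 7:00, the hour hand is at 30 x 7 + 0.5t degrees and the minute hand is at 6t degrees.
The smaller angle between them is 93 degrees when |30H - 5.5t| = 93 or |30H - 5.5t| = 267.
With H = 7, solve 30 x 7 - 5.5t = +/- target for each target:
  t = (30 x 7 - 93) / 5.5 = 21.27
  t = (30 x 7 + 93) / 5.5 = 55.09
  t = (30 x 7 - 267) / 5.5 = -10.36 (outside (0, 60))
  t = (30 x 7 + 267) / 5.5 = 86.73 (outside (0, 60))
Valid solutions in (0, 60): {21.27, 55.09} minutes.
The second occurrence is t = 55.09 minutes.
The hands form a 93-degree angle at 55.09 minutes past 7:00.

Final answer: 55.09 minutes past 7:00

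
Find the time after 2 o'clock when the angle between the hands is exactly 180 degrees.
For hands to be 180 degrees apart: |30H - 5.5t| = 180
With H = 2: t = (30 x 2 + 180)/5.5 = 43.64 or t = (30 x 2 - 180)/5.5 = -21.82
First valid solution (0 < t < 60): t = 43.64 minutes
The hands are opposite at 43.64 minutes past 2:00.

Final answer: 43.64 minutes past 2:00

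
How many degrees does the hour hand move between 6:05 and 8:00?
The hour hand moves 0.5 degrees per minute.
Time elapsed: 8:00 - 6:05 = 115 minutes
Angular displacement: 115 x 0.5 = 57.5 degrees

Final answer: 57.5 degrees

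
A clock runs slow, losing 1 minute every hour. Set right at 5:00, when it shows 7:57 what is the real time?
For every 60 true minutes, the faulty clock advances 59 minutes, so 1 faulty-clock minute corresponds to 60/59 true minutes.
From 5:00 to 7:57 on the faulty dial is 177 minutes.
True elapsed: 177 x 60/59 = 180 minutes = 3 hours.
True time: 5:00 + 3 hours = 8:00.

Final answer: 8:00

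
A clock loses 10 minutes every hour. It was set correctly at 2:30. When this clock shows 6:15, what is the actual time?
For every 60 true minutes, the faulty clock advances 50 minutes, so 1 faulty-clock minute corresponds to 60/50 true minutes.
From 2:30 to 6:15 on the faulty dial is 225 minutes.
True elapsed: 225 x 60/50 = 270 minutes = 4 hours and 30 minutes.
True time: 2:30 + 4 hours and 30 minutes = 7:00.

Final answer: 7:00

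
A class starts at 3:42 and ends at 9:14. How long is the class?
From 3:42 to 9:14:
(9 x 60 + 14) - (3 x 60 + 42) = 554 - 222 = 332 minutes
= 5 hours and 32 minutes

Final answer: 5 hours and 32 minutes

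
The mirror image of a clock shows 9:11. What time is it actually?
Reflection across the vertical (12-6) axis maps a hand at angle A degrees to (360 - A) degrees, which sends a reading of T minutes past 12:00 to (720 - T) minutes past 12:00.
Mirror reads 9:11 = 551 minutes past 12:00.
Actual time: (720 - 551) mod 720 = 169 minutes = 2:49.

Final answer: 2:49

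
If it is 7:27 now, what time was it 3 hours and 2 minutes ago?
Starting time: 7:27 = 447 total minutes past 12:00
Subtracting: 3 hours and 2 minutes = 182 minutes
447 - 182 = 265 minutes
= 4 hours and 25 minutes past 12:00 = 4:25

Final answer: 4:25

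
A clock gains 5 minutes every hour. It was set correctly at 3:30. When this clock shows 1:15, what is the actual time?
For every 60 true minutes, the faulty clock advances 65 minutes, so 1 faulty-clock minute corresponds to 60/65 true minutes.
From 3:30 to 1:15 on the faulty dial is 585 minutes.
True elapsed: 585 x 60/65 = 540 minutes = 9 hours.
True time: 3:30 + 9 hours = 12:30.

Final answer: 12:30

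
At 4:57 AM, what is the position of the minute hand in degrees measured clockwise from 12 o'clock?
The minute hand moves 6 degrees per minute.
At 4:57: 57 x 6 = 342 degrees

Final answer: 342 degrees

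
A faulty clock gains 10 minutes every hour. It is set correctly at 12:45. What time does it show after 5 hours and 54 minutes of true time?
For every 60 true minutes, the faulty clock advances 60 + 10 = 70 minutes.
True elapsed: 5 hours and 54 minutes = 354 minutes.
Faulty clock advances: 354 x 70/60 = 413 minutes (drift: 59 minutes ahead).
Shown time: 12:45 + 413 minutes = 7:38.

Final answer: 7:38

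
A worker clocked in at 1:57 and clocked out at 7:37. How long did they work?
From 1:57 to 7:37:
(7 x 60 + 37) - (1 x 60 + 57) = 457 - 117 = 340 minutes
= 5 hours and 40 minutes

Final answer: 5 hours and 40 minutes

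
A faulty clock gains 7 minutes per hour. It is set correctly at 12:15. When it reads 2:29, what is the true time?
For every 60 true minutes, the faulty clock advances 67 minutes, so 1 faulty-clock minute corresponds to 60/67 true minutes.
From 12:15 to 2:29 on the faulty dial is 134 minutes.
True elapsed: 134 x 60/67 = 120 minutes = 2 hours.
True time: 12:15 + 2 hours = 2:15.

Final answer: 2:15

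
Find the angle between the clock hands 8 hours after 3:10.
First find the time 8 hours after 3:10.
Total minutes: 3 x 60 + 10 + 8 x 60 + 0 = 670.
670 mod 720 = 670 minutes = 11:10.
Now compute the angle at 11:10:
Hour hand: 11 x 30 + 10 x 0.5 = 335 degrees
Minute hand: 10 x 6 = 60 degrees
Difference: |335 - 60| = 275 degrees
Smaller angle: 360 - 275 = 85 degrees

Final answer: 85 degrees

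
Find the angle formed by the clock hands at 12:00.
Hour hand position: 0 x 30 + 0 x 0.5 = 0 degrees
Minute hand position: 0 x 6 = 0 degrees
Difference: |0 - 0| = 0 degrees
The angle between the hands is 0 degrees

Final answer: 0 degrees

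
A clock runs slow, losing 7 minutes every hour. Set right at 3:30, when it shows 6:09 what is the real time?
For every 60 true minutes, the faulty clock advances 53 minutes, so 1 faulty-clock minute corresponds to 60/53 true minutes.
From 3:30 to 6:09 on the faulty dial is 159 minutes.
True elapsed: 159 x 60/53 = 180 minutes = 3 hours.
True time: 3:30 + 3 hours = 6:30.

Final answer: 6:30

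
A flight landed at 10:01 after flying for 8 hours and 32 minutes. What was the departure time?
Starting time: 10:01 = 601 total minutes past 12:00
Subtracting: 8 hours and 32 minutes = 512 minutes
601 - 512 = 89 minutes
= 1 hour and 29 minutes past 12:00 = 1:29

Final answer: 1:29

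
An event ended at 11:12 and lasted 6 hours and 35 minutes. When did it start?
Starting time: 11:12 = 672 total minutes past 12:00
Subtracting: 6 hours and 35 minutes = 395 minutes
672 - 395 = 277 minutes
= 4 hours and 37 minutes past 12:00 = 4:37

Final answer: 4:37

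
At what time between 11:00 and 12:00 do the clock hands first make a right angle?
At t minutes past 11:00, the hour hand is at 30 x 11 + 0.5t degrees and the minute hand is at 6t degrees.
The smaller angle between them is 90 degrees when |30H - 5.5t| = 90 or |30H - 5.5t| = 270.
With H = 11, solve 30 x 11 - 5.5t = +/- target for each target:
  t = (30 x 11 - 90) / 5.5 = 43.64
  t = (30 x 11 + 90) / 5.5 = 76.36 (outside (0, 60))
  t = (30 x 11 - 270) / 5.5 = 10.91
  t = (30 x 11 + 270) / 5.5 = 109.09 (outside (0, 60))
Valid solutions in (0, 60): {10.91, 43.64} minutes.
First occurrence: t = 10.91 minutes.
The hands are at right angles at 10.91 minutes past 11:00.

Final answer: 10.91 minutes past 11:00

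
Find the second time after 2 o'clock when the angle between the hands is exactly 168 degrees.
At t minutes past 2:00, the hour hand is at 30 x 2 + 0.5t degrees and the minute hand is at 6t degrees.
The smaller angle between them is 168 degrees when |30H - 5.5t| = 168 or |30H - 5.5t| = 192.
With H = 2, solve 30 x 2 - 5.5t = +/- target for each target:
  t = (30 x 2 - 168) / 5.5 = -19.64 (outside (0, 60))
  t = (30 x 2 + 168) / 5.5 = 41.45
  t = (30 x 2 - 192) / 5.5 = -24 (outside (0, 60))
  t = (30 x 2 + 192) / 5.5 = 45.82
Valid solutions in (0, 60): {41.45, 45.82} minutes.
The second occurrence is t = 45.82 minutes.
The hands form a 168-degree angle at 45.82 minutes past 2:00.

Final answer: 45.82 minutes past 2:00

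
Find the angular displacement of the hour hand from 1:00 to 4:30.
The hour hand moves 0.5 degrees per minute.
Time elapsed: 4:30 - 1:00 = 210 minutes
Angular displacement: 210 x 0.5 = 105 degrees

Final answer: 105 degrees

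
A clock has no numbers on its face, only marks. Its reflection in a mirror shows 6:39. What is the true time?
Reflection across the vertical (12-6) axis maps a hand at angle A degrees to (360 - A) degrees, which sends a reading of T minutes past 12:00 to (720 - T) minutes past 12:00.
Mirror reads 6:39 = 399 minutes past 12:00.
Actual time: (720 - 399) mod 720 = 321 minutes = 5:21.

Final answer: 5:21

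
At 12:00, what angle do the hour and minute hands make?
Hour hand position: 0 x 30 + 0 x 0.5 = 0 degrees
Minute hand position: 0 x 6 = 0 degrees
Difference: |0 - 0| = 0 degrees
The angle between the hands is 0 degrees

Final answer: 0 degrees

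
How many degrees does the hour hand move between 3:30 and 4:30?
The hour hand moves 0.5 degrees per minute.
Time elapsed: 4:30 - 3:30 = 60 minutes
Angular displacement: 60 x 0.5 = 30 degrees

Final answer: 30 degrees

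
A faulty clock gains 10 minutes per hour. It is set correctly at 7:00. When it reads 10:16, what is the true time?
For every 60 true minutes, the faulty clock advances 70 minutes, so 1 faulty-clock minute corresponds to 60/70 true minutes.
From 7:00 to 10:16 on the faulty dial is 196 minutes.
True elapsed: 196 x 60/70 = 168 minutes = 2 hours and 48 minutes.
True time: 7:00 + 2 hours and 48 minutes = 9:48.

Final answer: 9:48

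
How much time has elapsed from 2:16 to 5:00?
From 2:16 to 5:00:
(5 x 60 + 0) - (2 x 60 + 16) = 300 - 136 = 164 minutes
= 2 hours and 44 minutes

Final answer: 2 hours and 44 minutes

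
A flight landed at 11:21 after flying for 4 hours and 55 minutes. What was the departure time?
Starting time: 11:21 = 681 total minutes past 12:00
Subtracting: 4 hours and 55 minutes = 295 minutes
681 - 295 = 386 minutes
= 6 hours and 26 minutes past 12:00 = 6:26

Final answer: 6:26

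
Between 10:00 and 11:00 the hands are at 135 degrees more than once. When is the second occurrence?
At t minutes past 10:00, the hour hand is at 30 x 10 + 0.5t degrees and the minute hand is at 6t degrees.
The smaller angle between them is 135 degrees when |30H - 5.5t| = 135 or |30H - 5.5t| = 225.
With H = 10, solve 30 x 10 - 5.5t = +/- target for each target:
  t = (30 x 10 - 135) / 5.5 = 30
  t = (30 x 10 + 135) / 5.5 = 79.09 (outside (0, 60))
  t = (30 x 10 - 225) / 5.5 = 13.64
  t = (30 x 10 + 225) / 5.5 = 95.45 (outside (0, 60))
Valid solutions in (0, 60): {13.64, 30} minutes.
The second occurrence is t = 30 minutes.
The hands form a 135-degree angle at 30 minutes past 10:00.

Final answer: 30 minutes past 10:00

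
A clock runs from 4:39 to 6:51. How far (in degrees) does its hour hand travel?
The hour hand moves 0.5 degrees per minute.
Time elapsed: 6:51 - 4:39 = 132 minutes
Angular displacement: 132 x 0.5 = 66 degrees

Final answer: 66 degrees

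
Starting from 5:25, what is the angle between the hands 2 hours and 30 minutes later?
First find the time 2 hours and 30 minutes after 5:25.
Total minutes: 5 x 60 + 25 + 2 x 60 + 30 = 475.
475 mod 720 = 475 minutes = 7:55.
Now compute the angle at 7:55:
Hour hand: 7 x 30 + 55 x 0.5 = 237.5 degrees
Minute hand: 55 x 6 = 330 degrees
Difference: |237.5 - 330| = 92.5 degrees
The angle is 92.5 degrees

Final answer: 92.5 degrees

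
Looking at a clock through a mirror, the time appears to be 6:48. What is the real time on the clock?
Reflection across the vertical (12-6) axis maps a hand at angle A degrees to (360 - A) degrees, which sends a reading of T minutes past 12:00 to (720 - T) minutes past 12:00.
Mirror reads 6:48 = 408 minutes past 12:00.
Actual time: (720 - 408) mod 720 = 312 minutes = 5:12.

Final answer: 5:12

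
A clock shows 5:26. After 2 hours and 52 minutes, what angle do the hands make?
First find the time 2 hours and 52 minutes after 5:26.
Total minutes: 5 x 60 + 26 + 2 x 60 + 52 = 498.
498 mod 720 = 498 minutes = 8:18.
Now compute the angle at 8:18:
Hour hand: 8 x 30 + 18 x 0.5 = 249 degrees
Minute hand: 18 x 6 = 108 degrees
Difference: |249 - 108| = 141 degrees
The angle is 141 degrees

Final answer: 141 degrees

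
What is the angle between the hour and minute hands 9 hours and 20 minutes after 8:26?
First find the time 9 hours and 20 minutes after 8:26.
Total minutes: 8 x 60 + 26 + 9 x 60 + 20 = 1066.
1066 mod 720 = 346 minutes = 5:46.
Now compute the angle at 5:46:
Hour hand: 5 x 30 + 46 x 0.5 = 173 degrees
Minute hand: 46 x 6 = 276 degrees
Difference: |173 - 276| = 103 degrees
The angle is 103 degrees

Final answer: 103 degrees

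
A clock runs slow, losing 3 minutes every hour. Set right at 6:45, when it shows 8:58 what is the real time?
For every 60 true minutes, the faulty clock advances 57 minutes, so 1 faulty-clock minute corresponds to 60/57 true minutes.
From 6:45 to 8:58 on the faulty dial is 133 minutes.
True elapsed: 133 x 60/57 = 140 minutes = 2 hours and 20 minutes.
True time: 6:45 + 2 hours and 20 minutes = 9:05.

Final answer: 9:05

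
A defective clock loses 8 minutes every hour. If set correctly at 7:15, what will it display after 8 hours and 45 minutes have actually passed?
For every 60 true minutes, the faulty clock advances 60 - 8 = 52 minutes.
True elapsed: 8 hours and 45 minutes = 525 minutes.
Faulty clock advances: 525 x 52/60 = 455 minutes (drift: 70 minutes behind).
Shown time: 7:15 + 455 minutes = 2:50.

Final answer: 2:50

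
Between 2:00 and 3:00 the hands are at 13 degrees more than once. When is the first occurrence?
At t minutes past 2:00, the hour hand is at 30 x 2 + 0.5t degrees and the minute hand is at 6t degrees.
The smaller angle between them is 13 degrees when |30H - 5.5t| = 13 or |30H - 5.5t| = 347.
With H = 2, solve 30 x 2 - 5.5t = +/- target for each target:
  t = (30 x 2 - 13) / 5.5 = 8.55
  t = (30 x 2 + 13) / 5.5 = 13.27
  t = (30 x 2 - 347) / 5.5 = -52.18 (outside (0, 60))
  t = (30 x 2 + 347) / 5.5 = 74 (outside (0, 60))
Valid solutions in (0, 60): {8.55, 13.27} minutes.
The first occurrence is t = 8.55 minutes.
The hands form a 13-degree angle at 8.55 minutes past 2:00.

Final answer: 8.55 minutes past 2:00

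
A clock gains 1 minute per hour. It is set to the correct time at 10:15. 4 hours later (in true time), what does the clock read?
For every 60 true minutes, the faulty clock advances 60 + 1 = 61 minutes.
True elapsed: 4 hours = 240 minutes.
Faulty clock advances: 240 x 61/60 = 244 minutes (drift: 4 minutes ahead).
Shown time: 10:15 + 244 minutes = 2:19.

Final answer: 2:19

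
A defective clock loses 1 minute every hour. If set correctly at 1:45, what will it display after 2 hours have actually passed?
For every 60 true minutes, the faulty clock advances 60 - 1 = 59 minutes.
True elapsed: 2 hours = 120 minutes.
Faulty clock advances: 120 x 59/60 = 118 minutes (drift: 2 minutes behind).
Shown time: 1:45 + 118 minutes = 3:43.

Final answer: 3:43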